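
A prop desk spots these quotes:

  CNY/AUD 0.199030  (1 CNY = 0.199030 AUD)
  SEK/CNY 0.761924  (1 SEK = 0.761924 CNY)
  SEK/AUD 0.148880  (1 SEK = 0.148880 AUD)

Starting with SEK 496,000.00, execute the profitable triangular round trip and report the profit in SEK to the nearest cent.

Profit: SEK 9,214.16

Profitable loop is SEK → CNY → AUD → SEK:
SEK 496,000.00 × 0.761924 = CNY 377,914.30
CNY 377,914.30 × 0.199030 = AUD 75,216.28
AUD 75,216.28 ÷ 0.148880 = SEK 505,214.16
Profit = SEK 505,214.16 − SEK 496,000.00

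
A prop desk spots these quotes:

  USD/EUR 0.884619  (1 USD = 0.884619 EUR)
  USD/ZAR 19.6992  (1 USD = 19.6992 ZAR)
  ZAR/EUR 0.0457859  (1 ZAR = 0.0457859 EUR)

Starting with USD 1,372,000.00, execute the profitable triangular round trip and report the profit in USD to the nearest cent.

Profitable loop is USD → ZAR → EUR → USD:
USD 1,372,000.00 × 19.6992 = ZAR 27,027,302.40
ZAR 27,027,302.40 × 0.0457859 = EUR 1,237,469.36
EUR 1,237,469.36 ÷ 0.884619 = USD 1,398,872.70
Profit = USD 1,398,872.70 − USD 1,372,000.00

Profit: USD 26,872.70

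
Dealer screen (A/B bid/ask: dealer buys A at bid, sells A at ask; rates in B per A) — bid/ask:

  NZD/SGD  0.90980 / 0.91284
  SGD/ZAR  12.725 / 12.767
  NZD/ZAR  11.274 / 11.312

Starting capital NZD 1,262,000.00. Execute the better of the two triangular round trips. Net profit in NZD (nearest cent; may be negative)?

Net profit: NZD 29,587.05

Best loop NZD → SGD → ZAR → NZD:
NZD 1,262,000.00 × 0.90980 (sell NZD at bid) = SGD 1,148,167.60
SGD 1,148,167.60 × 12.725 (sell SGD at bid) = ZAR 14,610,432.71
ZAR 14,610,432.71 ÷ 11.312 (buy NZD at ask) = NZD 1,291,587.05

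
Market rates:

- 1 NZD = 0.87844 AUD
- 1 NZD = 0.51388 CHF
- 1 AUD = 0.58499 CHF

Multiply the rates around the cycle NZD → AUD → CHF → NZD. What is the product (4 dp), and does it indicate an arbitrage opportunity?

Around NZD → AUD → CHF → NZD: 1 × 0.87844 × 0.58499 ÷ 0.51388 = 0.999997
Product ≈ 1 (deviation 0.000%, within rounding noise).

1.0000 (no arbitrage)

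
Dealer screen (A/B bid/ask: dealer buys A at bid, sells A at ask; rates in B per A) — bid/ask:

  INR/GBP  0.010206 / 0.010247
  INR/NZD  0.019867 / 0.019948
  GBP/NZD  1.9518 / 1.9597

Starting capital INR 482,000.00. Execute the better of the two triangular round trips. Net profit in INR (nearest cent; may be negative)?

Best loop INR → GBP → NZD → INR:
INR 482,000.00 × 0.010206 (sell INR at bid) = GBP 4,919.29
GBP 4,919.29 × 1.9518 (sell GBP at bid) = NZD 9,601.47
NZD 9,601.47 ÷ 0.019948 (buy INR at ask) = INR 481,325.15

Net result: INR -674.85 (no profitable arbitrage after spreads)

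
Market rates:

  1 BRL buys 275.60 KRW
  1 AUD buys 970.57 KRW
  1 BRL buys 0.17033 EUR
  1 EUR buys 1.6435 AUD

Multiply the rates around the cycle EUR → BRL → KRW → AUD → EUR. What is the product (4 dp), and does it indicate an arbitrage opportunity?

1.0144 (arbitrage exists)

Around EUR → BRL → KRW → AUD → EUR: 1 ÷ 0.17033 × 275.60 ÷ 970.57 ÷ 1.6435 = 1.014359
Product > 1; profitable direction is EUR → BRL → KRW → AUD → EUR.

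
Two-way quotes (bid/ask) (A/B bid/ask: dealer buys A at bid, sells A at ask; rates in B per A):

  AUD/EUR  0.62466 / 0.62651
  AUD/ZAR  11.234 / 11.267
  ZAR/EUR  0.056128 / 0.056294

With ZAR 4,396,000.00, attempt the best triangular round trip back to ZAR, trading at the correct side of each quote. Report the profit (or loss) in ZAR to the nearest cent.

Best loop ZAR → EUR → AUD → ZAR:
ZAR 4,396,000.00 × 0.056128 (sell ZAR at bid) = EUR 246,738.69
EUR 246,738.69 ÷ 0.62651 (buy AUD at ask) = AUD 393,830.41
AUD 393,830.41 × 11.234 (sell AUD at bid) = ZAR 4,424,290.79

Net profit: ZAR 28,290.79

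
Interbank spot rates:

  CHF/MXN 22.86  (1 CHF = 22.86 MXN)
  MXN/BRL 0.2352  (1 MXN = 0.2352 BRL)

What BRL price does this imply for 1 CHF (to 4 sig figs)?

1 CHF × 22.86 = 22.86 MXN
22.86 MXN × 0.2352 = 5.37667 BRL

CHF/BRL = 5.377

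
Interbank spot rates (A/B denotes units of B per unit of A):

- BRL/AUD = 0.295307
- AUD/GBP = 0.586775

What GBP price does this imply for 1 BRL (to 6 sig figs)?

BRL/GBP = 0.173279

1 BRL × 0.295307 = 0.295307 AUD
0.295307 AUD × 0.586775 = 0.173279 GBP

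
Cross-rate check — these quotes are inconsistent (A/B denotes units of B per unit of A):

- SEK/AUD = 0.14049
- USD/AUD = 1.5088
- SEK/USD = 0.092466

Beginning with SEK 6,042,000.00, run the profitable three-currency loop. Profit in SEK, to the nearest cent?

Profitable loop is SEK → AUD → USD → SEK:
SEK 6,042,000.00 × 0.14049 = AUD 848,840.58
AUD 848,840.58 ÷ 1.5088 = USD 562,593.17
USD 562,593.17 ÷ 0.092466 = SEK 6,084,324.76
Profit = SEK 6,084,324.76 − SEK 6,042,000.00

Profit: SEK 42,324.76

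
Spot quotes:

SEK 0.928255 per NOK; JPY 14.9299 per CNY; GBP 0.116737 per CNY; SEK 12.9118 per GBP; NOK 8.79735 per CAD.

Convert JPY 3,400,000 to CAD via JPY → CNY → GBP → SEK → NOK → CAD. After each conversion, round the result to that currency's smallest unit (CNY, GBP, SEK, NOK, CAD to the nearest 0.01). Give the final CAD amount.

JPY 3,400,000 ÷ 14.9299 = CNY 227,730.93
CNY 227,730.93 × 0.116737 = GBP 26,584.63
GBP 26,584.63 × 12.9118 = SEK 343,255.43
SEK 343,255.43 ÷ 0.928255 = NOK 369,785.71
NOK 369,785.71 ÷ 8.79735 = CAD 42,033.76

CAD 42,033.76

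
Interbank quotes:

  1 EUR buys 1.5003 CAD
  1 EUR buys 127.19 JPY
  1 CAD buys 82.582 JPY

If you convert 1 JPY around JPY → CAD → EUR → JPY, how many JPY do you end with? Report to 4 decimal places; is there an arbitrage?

1.0266 (arbitrage exists)

Around JPY → CAD → EUR → JPY: 1 ÷ 82.582 ÷ 1.5003 × 127.19 = 1.026572
Product > 1; profitable direction is JPY → CAD → EUR → JPY.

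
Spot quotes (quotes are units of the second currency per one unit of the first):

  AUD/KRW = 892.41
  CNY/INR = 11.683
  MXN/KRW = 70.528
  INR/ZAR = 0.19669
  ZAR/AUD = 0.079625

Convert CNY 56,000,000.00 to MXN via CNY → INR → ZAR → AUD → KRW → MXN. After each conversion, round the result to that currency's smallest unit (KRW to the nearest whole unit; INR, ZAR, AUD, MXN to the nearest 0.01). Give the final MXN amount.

CNY 56,000,000.00 × 11.683 = INR 654,248,000.00
INR 654,248,000.00 × 0.19669 = ZAR 128,684,039.12
ZAR 128,684,039.12 × 0.079625 = AUD 10,246,466.61
AUD 10,246,466.61 × 892.41 = KRW 9,144,049,267
KRW 9,144,049,267 ÷ 70.528 = MXN 129,651,333.75

MXN 129,651,333.75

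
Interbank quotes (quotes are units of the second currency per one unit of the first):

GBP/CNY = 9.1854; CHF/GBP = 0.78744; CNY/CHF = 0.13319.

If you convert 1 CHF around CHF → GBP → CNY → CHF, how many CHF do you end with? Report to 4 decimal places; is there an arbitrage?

0.9634 (arbitrage exists)

Around CHF → GBP → CNY → CHF: 1 × 0.78744 × 9.1854 × 0.13319 = 0.963357
Product < 1; profitable direction is CHF → CNY → GBP → CHF.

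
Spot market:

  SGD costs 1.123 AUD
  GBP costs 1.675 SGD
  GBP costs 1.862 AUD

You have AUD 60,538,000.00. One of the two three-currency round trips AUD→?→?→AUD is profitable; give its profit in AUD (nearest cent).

Profitable loop is AUD → GBP → SGD → AUD:
AUD 60,538,000.00 ÷ 1.862 = GBP 32,512,352.31
GBP 32,512,352.31 × 1.675 = SGD 54,458,190.12
SGD 54,458,190.12 × 1.123 = AUD 61,156,547.50
Profit = AUD 61,156,547.50 − AUD 60,538,000.00

Profit: AUD 618,547.50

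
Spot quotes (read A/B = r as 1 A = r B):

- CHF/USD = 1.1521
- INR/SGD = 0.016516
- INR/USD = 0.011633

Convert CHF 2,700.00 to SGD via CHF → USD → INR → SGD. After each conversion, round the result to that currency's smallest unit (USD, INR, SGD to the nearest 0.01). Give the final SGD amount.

SGD 4,416.39

CHF 2,700.00 × 1.1521 = USD 3,110.67
USD 3,110.67 ÷ 0.011633 = INR 267,400.50
INR 267,400.50 × 0.016516 = SGD 4,416.39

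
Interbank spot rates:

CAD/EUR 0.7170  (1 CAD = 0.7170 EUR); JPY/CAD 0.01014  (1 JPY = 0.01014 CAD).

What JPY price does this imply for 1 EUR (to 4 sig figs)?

EUR/JPY = 137.5

1 EUR ÷ 0.7170 = 1.3947 CAD
1.3947 CAD ÷ 0.01014 = 137.544 JPY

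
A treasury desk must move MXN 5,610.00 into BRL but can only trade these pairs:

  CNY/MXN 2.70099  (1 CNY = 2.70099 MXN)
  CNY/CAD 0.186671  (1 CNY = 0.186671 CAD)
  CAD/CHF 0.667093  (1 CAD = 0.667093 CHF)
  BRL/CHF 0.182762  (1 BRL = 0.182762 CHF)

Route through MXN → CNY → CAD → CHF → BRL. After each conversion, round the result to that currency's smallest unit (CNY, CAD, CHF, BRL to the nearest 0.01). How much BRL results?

BRL 1,415.23

MXN 5,610.00 ÷ 2.70099 = CNY 2,077.02
CNY 2,077.02 × 0.186671 = CAD 387.72
CAD 387.72 × 0.667093 = CHF 258.65
CHF 258.65 ÷ 0.182762 = BRL 1,415.23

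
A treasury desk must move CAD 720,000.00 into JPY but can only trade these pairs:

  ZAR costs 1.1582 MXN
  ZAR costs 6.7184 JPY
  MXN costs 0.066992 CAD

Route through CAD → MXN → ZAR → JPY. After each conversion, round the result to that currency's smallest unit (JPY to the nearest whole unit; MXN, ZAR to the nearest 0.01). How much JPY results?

JPY 62,343,596

CAD 720,000.00 ÷ 0.066992 = MXN 10,747,551.95
MXN 10,747,551.95 ÷ 1.1582 = ZAR 9,279,530.26
ZAR 9,279,530.26 × 6.7184 = JPY 62,343,596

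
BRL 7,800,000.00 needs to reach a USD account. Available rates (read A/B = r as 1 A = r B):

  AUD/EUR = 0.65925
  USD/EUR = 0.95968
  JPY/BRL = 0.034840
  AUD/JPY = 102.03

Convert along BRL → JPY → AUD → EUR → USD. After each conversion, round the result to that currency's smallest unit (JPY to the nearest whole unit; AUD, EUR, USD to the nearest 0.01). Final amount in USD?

USD 1,507,343.60

BRL 7,800,000.00 ÷ 0.034840 = JPY 223,880,597
JPY 223,880,597 ÷ 102.03 = AUD 2,194,262.44
AUD 2,194,262.44 × 0.65925 = EUR 1,446,567.51
EUR 1,446,567.51 ÷ 0.95968 = USD 1,507,343.60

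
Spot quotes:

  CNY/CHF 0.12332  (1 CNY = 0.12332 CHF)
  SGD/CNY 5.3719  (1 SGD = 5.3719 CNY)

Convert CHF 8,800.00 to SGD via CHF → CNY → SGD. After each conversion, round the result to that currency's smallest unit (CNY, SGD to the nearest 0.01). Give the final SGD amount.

CHF 8,800.00 ÷ 0.12332 = CNY 71,359.07
CNY 71,359.07 ÷ 5.3719 = SGD 13,283.77

SGD 13,283.77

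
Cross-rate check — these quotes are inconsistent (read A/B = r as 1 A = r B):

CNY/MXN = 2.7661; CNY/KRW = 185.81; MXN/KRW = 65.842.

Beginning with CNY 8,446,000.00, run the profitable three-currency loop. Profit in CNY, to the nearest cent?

Profitable loop is CNY → KRW → MXN → CNY:
CNY 8,446,000.00 × 185.81 = KRW 1,569,351,260
KRW 1,569,351,260 ÷ 65.842 = MXN 23,835,109.20
MXN 23,835,109.20 ÷ 2.7661 = CNY 8,616,864.61
Profit = CNY 8,616,864.61 − CNY 8,446,000.00

Profit: CNY 170,864.61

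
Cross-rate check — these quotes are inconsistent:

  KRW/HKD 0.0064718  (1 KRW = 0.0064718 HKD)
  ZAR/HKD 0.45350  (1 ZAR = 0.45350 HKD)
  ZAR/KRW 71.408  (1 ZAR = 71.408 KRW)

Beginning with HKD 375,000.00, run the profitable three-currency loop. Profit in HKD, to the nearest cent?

Profitable loop is HKD → ZAR → KRW → HKD:
HKD 375,000.00 ÷ 0.45350 = ZAR 826,901.87
ZAR 826,901.87 × 71.408 = KRW 59,047,409
KRW 59,047,409 × 0.0064718 = HKD 382,143.02
Profit = HKD 382,143.02 − HKD 375,000.00

Profit: HKD 7,143.02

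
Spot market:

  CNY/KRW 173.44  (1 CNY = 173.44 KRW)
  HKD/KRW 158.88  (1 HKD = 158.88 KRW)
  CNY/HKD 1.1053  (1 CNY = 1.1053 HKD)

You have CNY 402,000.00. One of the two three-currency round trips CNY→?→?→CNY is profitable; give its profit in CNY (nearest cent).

Profitable loop is CNY → HKD → KRW → CNY:
CNY 402,000.00 × 1.1053 = HKD 444,330.60
HKD 444,330.60 × 158.88 = KRW 70,595,246
KRW 70,595,246 ÷ 173.44 = CNY 407,029.78
Profit = CNY 407,029.78 − CNY 402,000.00

Profit: CNY 5,029.78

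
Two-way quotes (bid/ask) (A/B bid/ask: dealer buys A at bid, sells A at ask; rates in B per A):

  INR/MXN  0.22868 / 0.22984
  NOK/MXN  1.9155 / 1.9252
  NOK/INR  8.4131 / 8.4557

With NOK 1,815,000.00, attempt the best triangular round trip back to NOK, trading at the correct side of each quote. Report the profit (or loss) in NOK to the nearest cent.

Best loop NOK → INR → MXN → NOK:
NOK 1,815,000.00 × 8.4131 (sell NOK at bid) = INR 15,269,776.50
INR 15,269,776.50 × 0.22868 (sell INR at bid) = MXN 3,491,892.49
MXN 3,491,892.49 ÷ 1.9252 (buy NOK at ask) = NOK 1,813,781.68

Net result: NOK -1,218.32 (no profitable arbitrage after spreads)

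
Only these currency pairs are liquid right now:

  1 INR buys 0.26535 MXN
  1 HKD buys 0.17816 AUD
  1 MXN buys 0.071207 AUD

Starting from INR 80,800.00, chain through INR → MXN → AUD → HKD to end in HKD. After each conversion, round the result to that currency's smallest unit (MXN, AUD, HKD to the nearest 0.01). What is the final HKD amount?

INR 80,800.00 × 0.26535 = MXN 21,440.28
MXN 21,440.28 × 0.071207 = AUD 1,526.70
AUD 1,526.70 ÷ 0.17816 = HKD 8,569.26

HKD 8,569.26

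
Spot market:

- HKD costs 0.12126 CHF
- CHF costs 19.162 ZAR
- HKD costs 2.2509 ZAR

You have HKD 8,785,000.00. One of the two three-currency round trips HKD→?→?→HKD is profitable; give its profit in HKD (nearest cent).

Profit: HKD 283,677.64

Profitable loop is HKD → CHF → ZAR → HKD:
HKD 8,785,000.00 × 0.12126 = CHF 1,065,269.10
CHF 1,065,269.10 × 19.162 = ZAR 20,412,686.49
ZAR 20,412,686.49 ÷ 2.2509 = HKD 9,068,677.64
Profit = HKD 9,068,677.64 − HKD 8,785,000.00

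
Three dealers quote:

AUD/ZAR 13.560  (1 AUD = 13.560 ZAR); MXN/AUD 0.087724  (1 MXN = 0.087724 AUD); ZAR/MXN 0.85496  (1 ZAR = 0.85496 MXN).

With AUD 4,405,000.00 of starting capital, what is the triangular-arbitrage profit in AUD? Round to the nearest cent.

Profit: AUD 74,915.53

Profitable loop is AUD → ZAR → MXN → AUD:
AUD 4,405,000.00 × 13.560 = ZAR 59,731,800.00
ZAR 59,731,800.00 × 0.85496 = MXN 51,068,299.73
MXN 51,068,299.73 × 0.087724 = AUD 4,479,915.53
Profit = AUD 4,479,915.53 − AUD 4,405,000.00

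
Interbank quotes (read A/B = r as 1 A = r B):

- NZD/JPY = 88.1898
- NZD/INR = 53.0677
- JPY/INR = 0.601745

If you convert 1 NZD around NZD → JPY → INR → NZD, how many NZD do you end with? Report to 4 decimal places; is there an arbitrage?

Around NZD → JPY → INR → NZD: 1 × 88.1898 × 0.601745 ÷ 53.0677 = 1.000001
Product ≈ 1 (deviation 0.000%, within rounding noise).

1.0000 (no arbitrage)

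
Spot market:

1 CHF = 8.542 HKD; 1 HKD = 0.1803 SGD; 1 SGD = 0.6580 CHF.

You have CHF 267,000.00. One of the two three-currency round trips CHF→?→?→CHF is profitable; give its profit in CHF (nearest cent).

Profit: CHF 3,577.98

Profitable loop is CHF → HKD → SGD → CHF:
CHF 267,000.00 × 8.542 = HKD 2,280,714.00
HKD 2,280,714.00 × 0.1803 = SGD 411,212.73
SGD 411,212.73 × 0.6580 = CHF 270,577.98
Profit = CHF 270,577.98 − CHF 267,000.00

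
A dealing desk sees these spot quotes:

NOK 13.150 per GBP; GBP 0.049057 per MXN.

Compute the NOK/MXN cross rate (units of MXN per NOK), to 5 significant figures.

NOK/MXN = 1.5501

1 NOK ÷ 13.150 = 0.0760456 GBP
0.0760456 GBP ÷ 0.049057 = 1.55015 MXN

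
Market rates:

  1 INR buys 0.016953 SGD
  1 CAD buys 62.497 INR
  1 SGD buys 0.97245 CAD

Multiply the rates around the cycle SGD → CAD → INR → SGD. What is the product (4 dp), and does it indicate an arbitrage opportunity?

Around SGD → CAD → INR → SGD: 1 × 0.97245 × 62.497 × 0.016953 = 1.030322
Product > 1; profitable direction is SGD → CAD → INR → SGD.

1.0303 (arbitrage exists)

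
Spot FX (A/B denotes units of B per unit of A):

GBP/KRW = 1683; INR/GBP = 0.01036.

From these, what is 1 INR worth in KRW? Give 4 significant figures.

1 INR × 0.01036 = 0.01036 GBP
0.01036 GBP × 1683 = 17.4359 KRW

INR/KRW = 17.44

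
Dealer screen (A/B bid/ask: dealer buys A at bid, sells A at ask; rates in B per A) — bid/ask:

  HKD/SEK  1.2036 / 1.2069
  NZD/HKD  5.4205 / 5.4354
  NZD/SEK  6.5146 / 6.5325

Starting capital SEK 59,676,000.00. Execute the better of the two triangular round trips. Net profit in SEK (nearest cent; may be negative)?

Best loop SEK → NZD → HKD → SEK:
SEK 59,676,000.00 ÷ 6.5325 (buy NZD at ask) = NZD 9,135,246.84
NZD 9,135,246.84 × 5.4205 (sell NZD at bid) = HKD 49,517,605.51
HKD 49,517,605.51 × 1.2036 (sell HKD at bid) = SEK 59,599,389.99

Net result: SEK -76,610.01 (no profitable arbitrage after spreads)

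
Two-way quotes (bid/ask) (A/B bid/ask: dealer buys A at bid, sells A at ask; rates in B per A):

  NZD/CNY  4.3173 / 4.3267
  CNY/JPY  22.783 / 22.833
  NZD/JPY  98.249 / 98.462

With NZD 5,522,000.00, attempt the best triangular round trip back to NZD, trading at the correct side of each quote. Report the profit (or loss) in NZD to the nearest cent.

Best loop NZD → CNY → JPY → NZD:
NZD 5,522,000.00 × 4.3173 (sell NZD at bid) = CNY 23,840,130.60
CNY 23,840,130.60 × 22.783 (sell CNY at bid) = JPY 543,149,695
JPY 543,149,695 ÷ 98.462 (buy NZD at ask) = NZD 5,516,338.24

Net result: NZD -5,661.76 (no profitable arbitrage after spreads)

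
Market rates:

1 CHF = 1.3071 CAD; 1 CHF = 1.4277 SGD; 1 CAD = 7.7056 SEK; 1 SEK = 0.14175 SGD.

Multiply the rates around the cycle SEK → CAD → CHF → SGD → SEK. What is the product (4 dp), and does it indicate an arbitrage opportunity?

Around SEK → CAD → CHF → SGD → SEK: 1 ÷ 7.7056 ÷ 1.3071 × 1.4277 ÷ 0.14175 = 0.999997
Product ≈ 1 (deviation 0.000%, within rounding noise).

1.0000 (no arbitrage)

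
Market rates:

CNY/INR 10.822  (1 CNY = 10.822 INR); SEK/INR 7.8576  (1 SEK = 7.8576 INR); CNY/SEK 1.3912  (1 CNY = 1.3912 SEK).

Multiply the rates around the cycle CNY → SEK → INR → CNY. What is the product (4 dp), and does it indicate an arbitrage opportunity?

Around CNY → SEK → INR → CNY: 1 × 1.3912 × 7.8576 ÷ 10.822 = 1.010118
Product > 1; profitable direction is CNY → SEK → INR → CNY.

1.0101 (arbitrage exists)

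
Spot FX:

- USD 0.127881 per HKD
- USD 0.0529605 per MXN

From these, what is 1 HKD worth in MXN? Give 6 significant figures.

1 HKD × 0.127881 = 0.127881 USD
0.127881 USD ÷ 0.0529605 = 2.41465 MXN

HKD/MXN = 2.41465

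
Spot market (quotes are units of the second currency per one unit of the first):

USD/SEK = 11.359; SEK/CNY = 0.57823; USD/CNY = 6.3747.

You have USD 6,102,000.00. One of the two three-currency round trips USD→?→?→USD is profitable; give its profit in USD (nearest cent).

Profitable loop is USD → SEK → CNY → USD:
USD 6,102,000.00 × 11.359 = SEK 69,312,618.00
SEK 69,312,618.00 × 0.57823 = CNY 40,078,635.11
CNY 40,078,635.11 ÷ 6.3747 = USD 6,287,140.59
Profit = USD 6,287,140.59 − USD 6,102,000.00

Profit: USD 185,140.59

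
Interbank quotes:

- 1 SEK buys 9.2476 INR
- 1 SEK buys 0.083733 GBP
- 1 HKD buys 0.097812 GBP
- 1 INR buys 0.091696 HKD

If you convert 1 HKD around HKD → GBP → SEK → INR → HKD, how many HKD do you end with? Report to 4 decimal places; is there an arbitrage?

0.9905 (arbitrage exists)

Around HKD → GBP → SEK → INR → HKD: 1 × 0.097812 ÷ 0.083733 × 9.2476 × 0.091696 = 0.990547
Product < 1; profitable direction is HKD → INR → SEK → GBP → HKD.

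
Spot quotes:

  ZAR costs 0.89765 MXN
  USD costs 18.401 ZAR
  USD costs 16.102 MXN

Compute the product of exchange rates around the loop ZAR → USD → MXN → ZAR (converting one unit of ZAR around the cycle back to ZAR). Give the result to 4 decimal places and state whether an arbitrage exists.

0.9748 (arbitrage exists)

Around ZAR → USD → MXN → ZAR: 1 ÷ 18.401 × 16.102 ÷ 0.89765 = 0.974836
Product < 1; profitable direction is ZAR → MXN → USD → ZAR.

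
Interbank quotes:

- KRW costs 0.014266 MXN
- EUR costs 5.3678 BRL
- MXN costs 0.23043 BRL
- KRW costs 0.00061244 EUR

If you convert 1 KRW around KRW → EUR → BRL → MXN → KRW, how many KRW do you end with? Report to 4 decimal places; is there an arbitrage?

1.0000 (no arbitrage)

Around KRW → EUR → BRL → MXN → KRW: 1 × 0.00061244 × 5.3678 ÷ 0.23043 ÷ 0.014266 = 1.000043
Product ≈ 1 (deviation 0.004%, within rounding noise).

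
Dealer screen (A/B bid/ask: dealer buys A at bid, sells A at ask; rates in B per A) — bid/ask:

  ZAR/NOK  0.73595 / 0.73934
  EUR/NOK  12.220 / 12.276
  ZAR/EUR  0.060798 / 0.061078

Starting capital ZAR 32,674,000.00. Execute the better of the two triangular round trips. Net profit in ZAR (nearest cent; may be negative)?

Net profit: ZAR 159,607.37

Best loop ZAR → EUR → NOK → ZAR:
ZAR 32,674,000.00 × 0.060798 (sell ZAR at bid) = EUR 1,986,513.85
EUR 1,986,513.85 × 12.220 (sell EUR at bid) = NOK 24,275,199.27
NOK 24,275,199.27 ÷ 0.73934 (buy ZAR at ask) = ZAR 32,833,607.37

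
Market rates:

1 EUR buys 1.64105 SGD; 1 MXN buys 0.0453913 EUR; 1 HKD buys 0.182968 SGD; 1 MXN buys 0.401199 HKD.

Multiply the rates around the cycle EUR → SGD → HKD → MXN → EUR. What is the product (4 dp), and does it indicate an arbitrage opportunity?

1.0148 (arbitrage exists)

Around EUR → SGD → HKD → MXN → EUR: 1 × 1.64105 ÷ 0.182968 ÷ 0.401199 × 0.0453913 = 1.014751
Product > 1; profitable direction is EUR → SGD → HKD → MXN → EUR.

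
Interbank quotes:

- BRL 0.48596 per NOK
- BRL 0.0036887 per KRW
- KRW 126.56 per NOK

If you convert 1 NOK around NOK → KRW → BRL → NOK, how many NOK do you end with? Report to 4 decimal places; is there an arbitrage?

Around NOK → KRW → BRL → NOK: 1 × 126.56 × 0.0036887 ÷ 0.48596 = 0.960659
Product < 1; profitable direction is NOK → BRL → KRW → NOK.

0.9607 (arbitrage exists)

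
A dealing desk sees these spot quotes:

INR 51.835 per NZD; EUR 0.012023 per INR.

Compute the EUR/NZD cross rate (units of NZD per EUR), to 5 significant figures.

1 EUR ÷ 0.012023 = 83.1739 INR
83.1739 INR ÷ 51.835 = 1.60459 NZD

EUR/NZD = 1.6046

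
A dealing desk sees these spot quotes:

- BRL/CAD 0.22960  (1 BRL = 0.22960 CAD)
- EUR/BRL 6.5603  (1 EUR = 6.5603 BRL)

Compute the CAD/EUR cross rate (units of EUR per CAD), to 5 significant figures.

1 CAD ÷ 0.22960 = 4.3554 BRL
4.3554 BRL ÷ 6.5603 = 0.663903 EUR

CAD/EUR = 0.66390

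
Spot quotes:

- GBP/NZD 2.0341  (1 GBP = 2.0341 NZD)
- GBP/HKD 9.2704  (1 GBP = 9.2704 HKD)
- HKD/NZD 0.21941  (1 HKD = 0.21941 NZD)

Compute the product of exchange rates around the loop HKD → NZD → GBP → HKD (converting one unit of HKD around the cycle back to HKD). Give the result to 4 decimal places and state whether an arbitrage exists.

Around HKD → NZD → GBP → HKD: 1 × 0.21941 ÷ 2.0341 × 9.2704 = 0.999960
Product ≈ 1 (deviation 0.004%, within rounding noise).

1.0000 (no arbitrage)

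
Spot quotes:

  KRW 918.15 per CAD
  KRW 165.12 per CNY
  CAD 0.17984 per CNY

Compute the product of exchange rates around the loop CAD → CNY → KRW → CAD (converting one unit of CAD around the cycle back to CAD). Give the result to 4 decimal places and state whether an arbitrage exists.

Around CAD → CNY → KRW → CAD: 1 ÷ 0.17984 × 165.12 ÷ 918.15 = 0.999999
Product ≈ 1 (deviation 0.000%, within rounding noise).

1.0000 (no arbitrage)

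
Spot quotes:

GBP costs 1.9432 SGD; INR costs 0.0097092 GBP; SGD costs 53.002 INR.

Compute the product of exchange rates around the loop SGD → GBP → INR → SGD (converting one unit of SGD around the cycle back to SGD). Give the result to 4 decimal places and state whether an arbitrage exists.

Around SGD → GBP → INR → SGD: 1 ÷ 1.9432 ÷ 0.0097092 ÷ 53.002 = 1.000016
Product ≈ 1 (deviation 0.002%, within rounding noise).

1.0000 (no arbitrage)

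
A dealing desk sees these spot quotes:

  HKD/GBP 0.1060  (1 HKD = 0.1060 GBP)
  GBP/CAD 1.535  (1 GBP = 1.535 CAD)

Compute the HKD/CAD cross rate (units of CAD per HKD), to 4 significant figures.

HKD/CAD = 0.1627

1 HKD × 0.1060 = 0.106 GBP
0.106 GBP × 1.535 = 0.16271 CAD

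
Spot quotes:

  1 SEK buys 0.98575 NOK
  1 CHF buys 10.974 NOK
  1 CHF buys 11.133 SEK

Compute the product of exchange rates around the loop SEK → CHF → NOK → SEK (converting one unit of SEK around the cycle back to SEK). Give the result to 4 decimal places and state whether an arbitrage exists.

1.0000 (no arbitrage)

Around SEK → CHF → NOK → SEK: 1 ÷ 11.133 × 10.974 ÷ 0.98575 = 0.999968
Product ≈ 1 (deviation 0.003%, within rounding noise).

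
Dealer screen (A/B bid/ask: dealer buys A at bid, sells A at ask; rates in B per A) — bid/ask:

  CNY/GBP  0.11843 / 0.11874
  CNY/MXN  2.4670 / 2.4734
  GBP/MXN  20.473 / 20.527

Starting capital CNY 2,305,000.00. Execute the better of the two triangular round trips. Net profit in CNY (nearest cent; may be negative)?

Net profit: CNY 28,015.11

Best loop CNY → MXN → GBP → CNY:
CNY 2,305,000.00 × 2.4670 (sell CNY at bid) = MXN 5,686,435.00
MXN 5,686,435.00 ÷ 20.527 (buy GBP at ask) = GBP 277,022.21
GBP 277,022.21 ÷ 0.11874 (buy CNY at ask) = CNY 2,333,015.11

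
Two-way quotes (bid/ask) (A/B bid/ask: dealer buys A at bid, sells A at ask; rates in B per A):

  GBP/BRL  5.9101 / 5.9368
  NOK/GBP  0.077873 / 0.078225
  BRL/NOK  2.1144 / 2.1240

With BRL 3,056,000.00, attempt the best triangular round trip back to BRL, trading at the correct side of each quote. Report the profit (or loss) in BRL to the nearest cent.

Net profit: BRL 42,138.63

Best loop BRL → GBP → NOK → BRL:
BRL 3,056,000.00 ÷ 5.9368 (buy GBP at ask) = GBP 514,755.42
GBP 514,755.42 ÷ 0.078225 (buy NOK at ask) = NOK 6,580,446.45
NOK 6,580,446.45 ÷ 2.1240 (buy BRL at ask) = BRL 3,098,138.63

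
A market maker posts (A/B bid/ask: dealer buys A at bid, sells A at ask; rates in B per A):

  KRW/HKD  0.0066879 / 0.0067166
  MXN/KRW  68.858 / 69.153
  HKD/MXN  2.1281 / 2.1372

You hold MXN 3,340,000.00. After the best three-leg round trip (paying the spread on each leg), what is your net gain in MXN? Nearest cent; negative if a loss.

Net profit: MXN 24,656.94

Best loop MXN → HKD → KRW → MXN:
MXN 3,340,000.00 ÷ 2.1372 (buy HKD at ask) = HKD 1,562,792.44
HKD 1,562,792.44 ÷ 0.0067166 (buy KRW at ask) = KRW 232,676,122
KRW 232,676,122 ÷ 69.153 (buy MXN at ask) = MXN 3,364,656.94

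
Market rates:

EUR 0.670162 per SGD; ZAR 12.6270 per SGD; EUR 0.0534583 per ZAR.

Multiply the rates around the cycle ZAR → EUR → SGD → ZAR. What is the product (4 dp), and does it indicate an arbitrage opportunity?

1.0072 (arbitrage exists)

Around ZAR → EUR → SGD → ZAR: 1 × 0.0534583 ÷ 0.670162 × 12.6270 = 1.007246
Product > 1; profitable direction is ZAR → EUR → SGD → ZAR.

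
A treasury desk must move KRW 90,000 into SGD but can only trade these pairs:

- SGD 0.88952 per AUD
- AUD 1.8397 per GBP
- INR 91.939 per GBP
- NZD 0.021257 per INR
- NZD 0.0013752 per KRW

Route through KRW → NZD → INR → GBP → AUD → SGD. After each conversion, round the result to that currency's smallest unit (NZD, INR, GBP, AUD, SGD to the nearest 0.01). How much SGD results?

SGD 103.64

KRW 90,000 × 0.0013752 = NZD 123.77
NZD 123.77 ÷ 0.021257 = INR 5,822.55
INR 5,822.55 ÷ 91.939 = GBP 63.33
GBP 63.33 × 1.8397 = AUD 116.51
AUD 116.51 × 0.88952 = SGD 103.64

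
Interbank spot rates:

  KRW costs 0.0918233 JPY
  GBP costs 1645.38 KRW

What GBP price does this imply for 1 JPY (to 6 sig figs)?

JPY/GBP = 0.00661882

1 JPY ÷ 0.0918233 = 10.8905 KRW
10.8905 KRW ÷ 1645.38 = 0.00661882 GBP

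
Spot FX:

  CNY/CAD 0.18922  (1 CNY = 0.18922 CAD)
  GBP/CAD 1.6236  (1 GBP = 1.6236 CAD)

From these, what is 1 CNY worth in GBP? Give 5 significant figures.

1 CNY × 0.18922 = 0.18922 CAD
0.18922 CAD ÷ 1.6236 = 0.116543 GBP

CNY/GBP = 0.11654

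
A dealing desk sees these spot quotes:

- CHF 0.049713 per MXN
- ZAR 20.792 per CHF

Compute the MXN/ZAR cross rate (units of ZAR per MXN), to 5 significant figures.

1 MXN × 0.049713 = 0.049713 CHF
0.049713 CHF × 20.792 = 1.03363 ZAR

MXN/ZAR = 1.0336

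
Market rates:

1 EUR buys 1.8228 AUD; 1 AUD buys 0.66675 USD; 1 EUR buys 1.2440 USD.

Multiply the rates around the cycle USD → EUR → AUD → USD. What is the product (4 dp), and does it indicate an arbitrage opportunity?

0.9770 (arbitrage exists)

Around USD → EUR → AUD → USD: 1 ÷ 1.2440 × 1.8228 × 0.66675 = 0.976971
Product < 1; profitable direction is USD → AUD → EUR → USD.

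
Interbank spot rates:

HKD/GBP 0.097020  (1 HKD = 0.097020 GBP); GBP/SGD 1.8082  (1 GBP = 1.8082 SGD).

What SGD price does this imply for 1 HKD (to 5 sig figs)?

HKD/SGD = 0.17543

1 HKD × 0.097020 = 0.09702 GBP
0.09702 GBP × 1.8082 = 0.175432 SGD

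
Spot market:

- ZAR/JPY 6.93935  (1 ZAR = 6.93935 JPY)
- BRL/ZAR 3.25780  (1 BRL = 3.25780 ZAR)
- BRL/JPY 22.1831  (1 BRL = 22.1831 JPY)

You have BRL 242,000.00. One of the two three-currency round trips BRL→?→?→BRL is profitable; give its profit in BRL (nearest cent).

Profitable loop is BRL → ZAR → JPY → BRL:
BRL 242,000.00 × 3.25780 = ZAR 788,387.60
ZAR 788,387.60 × 6.93935 = JPY 5,470,897
JPY 5,470,897 ÷ 22.1831 = BRL 246,624.57
Profit = BRL 246,624.57 − BRL 242,000.00

Profit: BRL 4,624.57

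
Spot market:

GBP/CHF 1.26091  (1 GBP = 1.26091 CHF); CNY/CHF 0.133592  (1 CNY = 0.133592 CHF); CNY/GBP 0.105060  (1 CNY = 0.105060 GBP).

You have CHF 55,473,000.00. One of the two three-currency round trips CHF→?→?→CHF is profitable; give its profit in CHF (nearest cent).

Profitable loop is CHF → GBP → CNY → CHF:
CHF 55,473,000.00 ÷ 1.26091 = GBP 43,994,416.73
GBP 43,994,416.73 ÷ 0.105060 = CNY 418,755,156.39
CNY 418,755,156.39 × 0.133592 = CHF 55,942,338.85
Profit = CHF 55,942,338.85 − CHF 55,473,000.00

Profit: CHF 469,338.85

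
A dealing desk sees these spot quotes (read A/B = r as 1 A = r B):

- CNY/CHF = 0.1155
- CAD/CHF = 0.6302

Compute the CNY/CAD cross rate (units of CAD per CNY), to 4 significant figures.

CNY/CAD = 0.1833

1 CNY × 0.1155 = 0.1155 CHF
0.1155 CHF ÷ 0.6302 = 0.183275 CAD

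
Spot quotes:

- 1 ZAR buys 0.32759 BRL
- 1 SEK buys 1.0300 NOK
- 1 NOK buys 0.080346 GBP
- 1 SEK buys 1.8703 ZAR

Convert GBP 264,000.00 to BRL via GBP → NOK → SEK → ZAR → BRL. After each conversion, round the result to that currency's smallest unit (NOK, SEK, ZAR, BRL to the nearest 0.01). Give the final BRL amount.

BRL 1,954,539.05

GBP 264,000.00 ÷ 0.080346 = NOK 3,285,788.96
NOK 3,285,788.96 ÷ 1.0300 = SEK 3,190,086.37
SEK 3,190,086.37 × 1.8703 = ZAR 5,966,418.54
ZAR 5,966,418.54 × 0.32759 = BRL 1,954,539.05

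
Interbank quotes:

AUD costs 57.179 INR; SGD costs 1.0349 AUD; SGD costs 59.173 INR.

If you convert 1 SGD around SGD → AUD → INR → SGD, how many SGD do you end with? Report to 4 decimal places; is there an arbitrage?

Around SGD → AUD → INR → SGD: 1 × 1.0349 × 57.179 ÷ 59.173 = 1.000026
Product ≈ 1 (deviation 0.003%, within rounding noise).

1.0000 (no arbitrage)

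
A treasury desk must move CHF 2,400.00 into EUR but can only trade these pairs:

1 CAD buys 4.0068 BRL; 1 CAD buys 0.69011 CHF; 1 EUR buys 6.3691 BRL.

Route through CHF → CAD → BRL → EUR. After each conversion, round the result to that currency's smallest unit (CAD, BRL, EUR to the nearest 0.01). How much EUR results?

CHF 2,400.00 ÷ 0.69011 = CAD 3,477.71
CAD 3,477.71 × 4.0068 = BRL 13,934.49
BRL 13,934.49 ÷ 6.3691 = EUR 2,187.83

EUR 2,187.83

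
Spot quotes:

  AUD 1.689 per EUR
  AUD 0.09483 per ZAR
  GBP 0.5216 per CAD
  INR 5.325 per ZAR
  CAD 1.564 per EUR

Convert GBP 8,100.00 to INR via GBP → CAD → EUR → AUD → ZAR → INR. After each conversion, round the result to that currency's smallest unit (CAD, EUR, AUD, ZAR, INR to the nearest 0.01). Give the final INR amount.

INR 941,703.46

GBP 8,100.00 ÷ 0.5216 = CAD 15,529.14
CAD 15,529.14 ÷ 1.564 = EUR 9,929.12
EUR 9,929.12 × 1.689 = AUD 16,770.28
AUD 16,770.28 ÷ 0.09483 = ZAR 176,845.72
ZAR 176,845.72 × 5.325 = INR 941,703.46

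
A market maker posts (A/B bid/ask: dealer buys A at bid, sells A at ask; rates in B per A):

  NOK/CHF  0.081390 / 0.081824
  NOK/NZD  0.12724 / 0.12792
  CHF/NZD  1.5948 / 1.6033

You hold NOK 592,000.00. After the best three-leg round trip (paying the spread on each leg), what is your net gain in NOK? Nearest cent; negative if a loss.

Net profit: NOK 8,704.01

Best loop NOK → CHF → NZD → NOK:
NOK 592,000.00 × 0.081390 (sell NOK at bid) = CHF 48,182.88
CHF 48,182.88 × 1.5948 (sell CHF at bid) = NZD 76,842.06
NZD 76,842.06 ÷ 0.12792 (buy NOK at ask) = NOK 600,704.01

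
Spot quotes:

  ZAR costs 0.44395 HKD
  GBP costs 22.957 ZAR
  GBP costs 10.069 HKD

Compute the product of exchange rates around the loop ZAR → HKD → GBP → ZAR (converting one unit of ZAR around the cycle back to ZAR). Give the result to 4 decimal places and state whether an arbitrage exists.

1.0122 (arbitrage exists)

Around ZAR → HKD → GBP → ZAR: 1 × 0.44395 ÷ 10.069 × 22.957 = 1.012192
Product > 1; profitable direction is ZAR → HKD → GBP → ZAR.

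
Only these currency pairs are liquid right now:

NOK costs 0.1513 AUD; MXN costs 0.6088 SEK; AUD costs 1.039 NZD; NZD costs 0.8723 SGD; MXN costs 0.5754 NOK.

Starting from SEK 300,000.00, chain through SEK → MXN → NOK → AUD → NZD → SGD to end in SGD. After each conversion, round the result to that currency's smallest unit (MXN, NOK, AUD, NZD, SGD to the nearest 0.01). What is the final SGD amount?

SEK 300,000.00 ÷ 0.6088 = MXN 492,772.67
MXN 492,772.67 × 0.5754 = NOK 283,541.39
NOK 283,541.39 × 0.1513 = AUD 42,899.81
AUD 42,899.81 × 1.039 = NZD 44,572.90
NZD 44,572.90 × 0.8723 = SGD 38,880.94

SGD 38,880.94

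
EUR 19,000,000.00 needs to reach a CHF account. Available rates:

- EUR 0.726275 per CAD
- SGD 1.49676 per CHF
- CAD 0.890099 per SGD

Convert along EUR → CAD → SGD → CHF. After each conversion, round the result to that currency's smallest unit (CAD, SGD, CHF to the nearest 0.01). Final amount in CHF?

CHF 19,636,406.97

EUR 19,000,000.00 ÷ 0.726275 = CAD 26,160,889.47
CAD 26,160,889.47 ÷ 0.890099 = SGD 29,390,988.50
SGD 29,390,988.50 ÷ 1.49676 = CHF 19,636,406.97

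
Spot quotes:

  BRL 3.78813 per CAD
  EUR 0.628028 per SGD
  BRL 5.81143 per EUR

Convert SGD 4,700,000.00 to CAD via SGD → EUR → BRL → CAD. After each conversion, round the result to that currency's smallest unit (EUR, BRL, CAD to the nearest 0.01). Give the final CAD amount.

SGD 4,700,000.00 × 0.628028 = EUR 2,951,731.60
EUR 2,951,731.60 × 5.81143 = BRL 17,153,781.57
BRL 17,153,781.57 ÷ 3.78813 = CAD 4,528,298.02

CAD 4,528,298.02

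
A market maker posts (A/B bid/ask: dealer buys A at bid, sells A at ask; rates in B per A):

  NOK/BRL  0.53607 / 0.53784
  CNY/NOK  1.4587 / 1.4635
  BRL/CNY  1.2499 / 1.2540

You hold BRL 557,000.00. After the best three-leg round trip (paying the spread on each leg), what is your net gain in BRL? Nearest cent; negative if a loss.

Best loop BRL → NOK → CNY → BRL:
BRL 557,000.00 ÷ 0.53784 (buy NOK at ask) = NOK 1,035,623.98
NOK 1,035,623.98 ÷ 1.4635 (buy CNY at ask) = CNY 707,635.11
CNY 707,635.11 ÷ 1.2540 (buy BRL at ask) = BRL 564,302.32

Net profit: BRL 7,302.32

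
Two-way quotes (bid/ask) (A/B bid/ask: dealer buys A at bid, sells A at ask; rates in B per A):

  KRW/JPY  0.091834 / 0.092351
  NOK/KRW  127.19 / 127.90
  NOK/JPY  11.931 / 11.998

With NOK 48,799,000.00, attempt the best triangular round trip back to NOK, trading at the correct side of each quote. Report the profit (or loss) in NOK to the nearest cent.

Net profit: NOK 492,907.09

Best loop NOK → JPY → KRW → NOK:
NOK 48,799,000.00 × 11.931 (sell NOK at bid) = JPY 582,220,869
JPY 582,220,869 ÷ 0.092351 (buy KRW at ask) = KRW 6,304,434,917
KRW 6,304,434,917 ÷ 127.90 (buy NOK at ask) = NOK 49,291,907.09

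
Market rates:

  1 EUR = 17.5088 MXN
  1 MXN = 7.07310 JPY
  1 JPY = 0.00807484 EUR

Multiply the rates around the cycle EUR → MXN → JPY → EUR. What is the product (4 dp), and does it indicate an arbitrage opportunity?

1.0000 (no arbitrage)

Around EUR → MXN → JPY → EUR: 1 × 17.5088 × 7.07310 × 0.00807484 = 1.000000
Product ≈ 1 (deviation 0.000%, within rounding noise).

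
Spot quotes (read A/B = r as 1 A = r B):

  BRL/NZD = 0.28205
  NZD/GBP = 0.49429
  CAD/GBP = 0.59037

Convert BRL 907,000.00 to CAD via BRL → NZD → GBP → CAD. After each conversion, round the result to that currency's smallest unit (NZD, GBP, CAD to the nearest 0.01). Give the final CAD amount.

BRL 907,000.00 × 0.28205 = NZD 255,819.35
NZD 255,819.35 × 0.49429 = GBP 126,448.95
GBP 126,448.95 ÷ 0.59037 = CAD 214,185.93

CAD 214,185.93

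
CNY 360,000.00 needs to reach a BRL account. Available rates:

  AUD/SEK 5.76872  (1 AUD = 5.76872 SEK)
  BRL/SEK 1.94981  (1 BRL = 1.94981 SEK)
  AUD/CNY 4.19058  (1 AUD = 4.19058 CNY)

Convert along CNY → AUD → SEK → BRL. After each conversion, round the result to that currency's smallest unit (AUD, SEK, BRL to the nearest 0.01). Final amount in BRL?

BRL 254,164.87

CNY 360,000.00 ÷ 4.19058 = AUD 85,906.96
AUD 85,906.96 × 5.76872 = SEK 495,573.20
SEK 495,573.20 ÷ 1.94981 = BRL 254,164.87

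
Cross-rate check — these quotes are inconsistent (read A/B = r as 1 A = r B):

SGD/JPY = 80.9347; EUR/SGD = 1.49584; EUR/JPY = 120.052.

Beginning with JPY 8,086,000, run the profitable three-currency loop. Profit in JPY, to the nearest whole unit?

Profitable loop is JPY → EUR → SGD → JPY:
JPY 8,086,000 ÷ 120.052 = EUR 67,354.15
EUR 67,354.15 × 1.49584 = SGD 100,751.03
SGD 100,751.03 × 80.9347 = JPY 8,154,254
Profit = JPY 8,154,254 − JPY 8,086,000

Profit: JPY 68,254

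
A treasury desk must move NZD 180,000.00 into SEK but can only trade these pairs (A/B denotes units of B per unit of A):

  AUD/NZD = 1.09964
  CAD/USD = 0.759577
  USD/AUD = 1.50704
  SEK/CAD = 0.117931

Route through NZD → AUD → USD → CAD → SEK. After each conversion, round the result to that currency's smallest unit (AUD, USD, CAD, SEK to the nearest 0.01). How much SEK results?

SEK 1,212,543.61

NZD 180,000.00 ÷ 1.09964 = AUD 163,689.93
AUD 163,689.93 ÷ 1.50704 = USD 108,616.84
USD 108,616.84 ÷ 0.759577 = CAD 142,996.48
CAD 142,996.48 ÷ 0.117931 = SEK 1,212,543.61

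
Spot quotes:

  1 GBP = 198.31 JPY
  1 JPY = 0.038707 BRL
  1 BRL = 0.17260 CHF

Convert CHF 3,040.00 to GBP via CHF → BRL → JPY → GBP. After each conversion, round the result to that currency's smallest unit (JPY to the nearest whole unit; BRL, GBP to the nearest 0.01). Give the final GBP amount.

CHF 3,040.00 ÷ 0.17260 = BRL 17,612.98
BRL 17,612.98 ÷ 0.038707 = JPY 455,033
JPY 455,033 ÷ 198.31 = GBP 2,294.55

GBP 2,294.55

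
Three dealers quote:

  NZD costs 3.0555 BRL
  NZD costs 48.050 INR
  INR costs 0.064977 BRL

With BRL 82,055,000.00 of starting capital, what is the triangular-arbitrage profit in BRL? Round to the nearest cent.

Profit: BRL 1,789,737.58

Profitable loop is BRL → NZD → INR → BRL:
BRL 82,055,000.00 ÷ 3.0555 = NZD 26,854,851.91
NZD 26,854,851.91 × 48.050 = INR 1,290,375,634.10
INR 1,290,375,634.10 × 0.064977 = BRL 83,844,737.58
Profit = BRL 83,844,737.58 − BRL 82,055,000.00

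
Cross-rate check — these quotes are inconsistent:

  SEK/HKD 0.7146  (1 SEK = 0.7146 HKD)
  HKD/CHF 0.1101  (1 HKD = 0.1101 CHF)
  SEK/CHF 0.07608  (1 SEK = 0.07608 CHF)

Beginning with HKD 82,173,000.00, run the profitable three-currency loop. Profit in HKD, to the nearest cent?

Profit: HKD 2,805,482.13

Profitable loop is HKD → CHF → SEK → HKD:
HKD 82,173,000.00 × 0.1101 = CHF 9,047,247.30
CHF 9,047,247.30 ÷ 0.07608 = SEK 118,917,551.26
SEK 118,917,551.26 × 0.7146 = HKD 84,978,482.13
Profit = HKD 84,978,482.13 − HKD 82,173,000.00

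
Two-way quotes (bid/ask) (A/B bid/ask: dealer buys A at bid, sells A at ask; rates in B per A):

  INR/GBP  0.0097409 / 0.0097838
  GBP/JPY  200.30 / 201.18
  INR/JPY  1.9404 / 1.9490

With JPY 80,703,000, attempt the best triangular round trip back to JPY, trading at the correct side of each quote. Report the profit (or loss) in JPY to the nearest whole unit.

Best loop JPY → INR → GBP → JPY:
JPY 80,703,000 ÷ 1.9490 (buy INR at ask) = INR 41,407,388.40
INR 41,407,388.40 × 0.0097409 (sell INR at bid) = GBP 403,345.23
GBP 403,345.23 × 200.30 (sell GBP at bid) = JPY 80,790,050

Net profit: JPY 87,050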